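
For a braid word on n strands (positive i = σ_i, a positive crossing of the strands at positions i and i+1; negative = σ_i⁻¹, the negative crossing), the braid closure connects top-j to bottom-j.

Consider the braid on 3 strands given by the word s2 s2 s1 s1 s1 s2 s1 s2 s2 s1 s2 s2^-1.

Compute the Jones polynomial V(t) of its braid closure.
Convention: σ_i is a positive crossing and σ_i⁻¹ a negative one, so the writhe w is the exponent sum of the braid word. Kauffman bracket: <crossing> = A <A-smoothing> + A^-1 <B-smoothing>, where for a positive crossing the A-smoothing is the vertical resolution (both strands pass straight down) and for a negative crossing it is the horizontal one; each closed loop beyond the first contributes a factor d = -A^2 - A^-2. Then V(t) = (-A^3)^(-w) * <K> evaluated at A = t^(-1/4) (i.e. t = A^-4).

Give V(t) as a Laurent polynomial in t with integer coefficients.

-t^10 + t^6 + t^4

Derivation:
The presented braid s2 s2 s1 s1 s1 s2 s1 s2 s2 s1 s2 s2^-1 on 3 strands reduces by inverse Markov moves (closure unchanged at each step):
  Deconjugate: the word is γ·β·γ⁻¹ with γ = s2 (prefix) and γ⁻¹ = s2^-1 (suffix); strip both.
Reduced to β = s2 s1 s1 s1 s2 s1 s2 s2 s1 s2 on 3 strands, 10 crossings.
Compute on β:
Braid: s2 s1 s1 s1 s2 s1 s2 s2 s1 s2 on 3 strands, 10 crossings.
Writhe w = (#positive) - (#negative) = 10 - 0 = 10.
State-sum expansion of <K>. There are 2^10 = 1024 states.
Smooth each crossing (0=||, 1=⌣⌢); contribution A^(Σ sign_k(1-2s_k)) * d^(L-1).
Tabulate the states by total A-exponent and number of loops L (A-exp: L × count):
  A^10: L=3 ×1
  A^8: L=2 ×10
  A^6: L=1 ×25, L=3 ×20
  A^4: L=2 ×100, L=4 ×20
  A^2: L=1 ×36, L=3 ×164, L=5 ×10
  A^0: L=2 ×108, L=4 ×142, L=6 ×2
  A^-2: L=1 ×12, L=3 ×129, L=5 ×69
  A^-4: L=2 ×24, L=4 ×78, L=6 ×18
  A^-6: L=3 ×19, L=5 ×24, L=7 ×2
  A^-8: L=4 ×7, L=6 ×3
  A^-10: L=5 ×1
Each group contributes A^e * Σ count * d^(L-1):
Powers of d = -A^2 - A^-2: d^2 = A^4 + 2 + A^-4; d^3 = -A^6 - 3*A^2 - 3*A^-2 - A^-6; d^4 = A^8 + 4*A^4 + 6 + 4*A^-4 + A^-8; d^5 = -A^10 - 5*A^6 - 10*A^2 - 10*A^-2 - 5*A^-6 - A^-10; d^6 = A^12 + 6*A^8 + 15*A^4 + 20 + 15*A^-4 + 6*A^-8 + A^-12.
  A^10 * (d^2) = A^14 + 2*A^10 + A^6
  A^8 * (10*d) = -10*A^10 - 10*A^6
  A^6 * (25 + 20*d^2) = 20*A^10 + 65*A^6 + 20*A^2
  A^4 * (100*d + 20*d^3) = -20*A^10 - 160*A^6 - 160*A^2 - 20*A^-2
  A^2 * (36 + 164*d^2 + 10*d^4) = 10*A^10 + 204*A^6 + 424*A^2 + 204*A^-2 + 10*A^-6
  A^0 * (108*d + 142*d^3 + 2*d^5) = -2*A^10 - 152*A^6 - 554*A^2 - 554*A^-2 - 152*A^-6 - 2*A^-10
  A^-2 * (12 + 129*d^2 + 69*d^4) = 69*A^6 + 405*A^2 + 684*A^-2 + 405*A^-6 + 69*A^-10
  A^-4 * (24*d + 78*d^3 + 18*d^5) = -18*A^6 - 168*A^2 - 438*A^-2 - 438*A^-6 - 168*A^-10 - 18*A^-14
  A^-6 * (19*d^2 + 24*d^4 + 2*d^6) = 2*A^6 + 36*A^2 + 145*A^-2 + 222*A^-6 + 145*A^-10 + 36*A^-14 + 2*A^-18
  A^-8 * (7*d^3 + 3*d^5) = -3*A^2 - 22*A^-2 - 51*A^-6 - 51*A^-10 - 22*A^-14 - 3*A^-18
  A^-10 * (d^4) = A^-2 + 4*A^-6 + 6*A^-10 + 4*A^-14 + A^-18
Summing the groups: <K> = A^14 + A^6 - A^-10
Normalise by the writhe: (-A^3)^(-w) = (-A^3)^(-10) = A^-30, so f(A) = A^-30 * <K> = A^-16 + A^-24 - A^-40.
Substitute A = t^(-1/4), i.e. A^e → t^(-e/4): V(t) = -t^10 + t^6 + t^4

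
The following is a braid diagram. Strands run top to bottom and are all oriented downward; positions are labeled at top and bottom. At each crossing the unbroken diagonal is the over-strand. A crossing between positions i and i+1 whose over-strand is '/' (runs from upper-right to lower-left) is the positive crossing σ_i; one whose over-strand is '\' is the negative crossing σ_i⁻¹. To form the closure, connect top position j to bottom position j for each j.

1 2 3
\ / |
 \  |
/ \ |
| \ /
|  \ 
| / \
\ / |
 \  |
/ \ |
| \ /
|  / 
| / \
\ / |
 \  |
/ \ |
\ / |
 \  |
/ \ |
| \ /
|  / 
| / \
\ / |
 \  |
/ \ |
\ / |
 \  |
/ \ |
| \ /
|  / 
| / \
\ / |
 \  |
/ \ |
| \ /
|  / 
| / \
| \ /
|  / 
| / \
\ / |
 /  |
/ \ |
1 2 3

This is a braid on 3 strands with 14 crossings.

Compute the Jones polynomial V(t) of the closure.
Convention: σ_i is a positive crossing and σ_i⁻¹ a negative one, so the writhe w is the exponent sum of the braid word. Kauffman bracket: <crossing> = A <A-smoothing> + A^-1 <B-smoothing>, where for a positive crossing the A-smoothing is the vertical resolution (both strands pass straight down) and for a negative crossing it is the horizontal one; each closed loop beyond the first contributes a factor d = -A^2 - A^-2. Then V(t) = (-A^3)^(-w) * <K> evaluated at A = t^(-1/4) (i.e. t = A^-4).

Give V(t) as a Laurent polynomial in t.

Reading the diagram top to bottom ('/'-over between positions i,i+1 = s_i, '\'-over = s_i^-1): braid word = s1^-1 s2^-1 s1^-1 s2 s1^-1 s1^-1 s2 s1^-1 s1^-1 s2 s1^-1 s2 s2 s1.
The presented braid s1^-1 s2^-1 s1^-1 s2 s1^-1 s1^-1 s2 s1^-1 s1^-1 s2 s1^-1 s2 s2 s1 on 3 strands reduces by inverse Markov moves (closure unchanged at each step):
  Deconjugate: the word is γ·β·γ⁻¹ with γ = s1^-1 s2^-1 (prefix) and γ⁻¹ = s2 s1 (suffix); strip both.
Reduced to β = s1^-1 s2 s1^-1 s1^-1 s2 s1^-1 s1^-1 s2 s1^-1 s2 on 3 strands, 10 crossings.
Compute on β:
Braid: s1^-1 s2 s1^-1 s1^-1 s2 s1^-1 s1^-1 s2 s1^-1 s2 on 3 strands, 10 crossings.
Writhe w = (#positive) - (#negative) = 4 - 6 = -2.
Enumerate smoothing states for the bracket polynomial. There are 2^10 = 1024 states.
Each crossing splits two ways (0=vertical, 1=horizontal). The state's weight is A^(#A-smoothings - #B-smoothings) * d^(loops - 1).
Tabulate the states by total A-exponent and number of loops L (A-exp: L × count):
  A^10: L=7 ×1
  A^8: L=6 ×10
  A^6: L=5 ×45
  A^4: L=4 ×118, L=6 ×2
  A^2: L=3 ×193, L=5 ×17
  A^0: L=2 ×192, L=4 ×59, L=6 ×1
  A^-2: L=1 ×95, L=3 ×108, L=5 ×7
  A^-4: L=2 ×95, L=4 ×25
  A^-6: L=3 ×43, L=5 ×2
  A^-8: L=4 ×10
  A^-10: L=5 ×1
Each group contributes A^e * Σ count * d^(L-1):
Powers of d = -A^2 - A^-2: d^2 = A^4 + 2 + A^-4; d^3 = -A^6 - 3*A^2 - 3*A^-2 - A^-6; d^4 = A^8 + 4*A^4 + 6 + 4*A^-4 + A^-8; d^5 = -A^10 - 5*A^6 - 10*A^2 - 10*A^-2 - 5*A^-6 - A^-10; d^6 = A^12 + 6*A^8 + 15*A^4 + 20 + 15*A^-4 + 6*A^-8 + A^-12.
  A^10 * (d^6) = A^22 + 6*A^18 + 15*A^14 + 20*A^10 + 15*A^6 + 6*A^2 + A^-2
  A^8 * (10*d^5) = -10*A^18 - 50*A^14 - 100*A^10 - 100*A^6 - 50*A^2 - 10*A^-2
  A^6 * (45*d^4) = 45*A^14 + 180*A^10 + 270*A^6 + 180*A^2 + 45*A^-2
  A^4 * (118*d^3 + 2*d^5) = -2*A^14 - 128*A^10 - 374*A^6 - 374*A^2 - 128*A^-2 - 2*A^-6
  A^2 * (193*d^2 + 17*d^4) = 17*A^10 + 261*A^6 + 488*A^2 + 261*A^-2 + 17*A^-6
  A^0 * (192*d + 59*d^3 + d^5) = -A^10 - 64*A^6 - 379*A^2 - 379*A^-2 - 64*A^-6 - A^-10
  A^-2 * (95 + 108*d^2 + 7*d^4) = 7*A^6 + 136*A^2 + 353*A^-2 + 136*A^-6 + 7*A^-10
  A^-4 * (95*d + 25*d^3) = -25*A^2 - 170*A^-2 - 170*A^-6 - 25*A^-10
  A^-6 * (43*d^2 + 2*d^4) = 2*A^2 + 51*A^-2 + 98*A^-6 + 51*A^-10 + 2*A^-14
  A^-8 * (10*d^3) = -10*A^-2 - 30*A^-6 - 30*A^-10 - 10*A^-14
  A^-10 * (d^4) = A^-2 + 4*A^-6 + 6*A^-10 + 4*A^-14 + A^-18
Summing the groups: <K> = A^22 - 4*A^18 + 8*A^14 - 12*A^10 + 15*A^6 - 16*A^2 + 15*A^-2 - 11*A^-6 + 8*A^-10 - 4*A^-14 + A^-18
Normalise by the writhe: (-A^3)^(-w) = (-A^3)^(2) = A^6, so f(A) = A^6 * <K> = A^28 - 4*A^24 + 8*A^20 - 12*A^16 + 15*A^12 - 16*A^8 + 15*A^4 - 11 + 8*A^-4 - 4*A^-8 + A^-12.
Substitute A = t^(-1/4), i.e. A^e → t^(-e/4): V(t) = t^3 - 4*t^2 + 8*t - 11 + 15*t^-1 - 16*t^-2 + 15*t^-3 - 12*t^-4 + 8*t^-5 - 4*t^-6 + t^-7

Answer: t^3 - 4*t^2 + 8*t - 11 + 15*t^-1 - 16*t^-2 + 15*t^-3 - 12*t^-4 + 8*t^-5 - 4*t^-6 + t^-7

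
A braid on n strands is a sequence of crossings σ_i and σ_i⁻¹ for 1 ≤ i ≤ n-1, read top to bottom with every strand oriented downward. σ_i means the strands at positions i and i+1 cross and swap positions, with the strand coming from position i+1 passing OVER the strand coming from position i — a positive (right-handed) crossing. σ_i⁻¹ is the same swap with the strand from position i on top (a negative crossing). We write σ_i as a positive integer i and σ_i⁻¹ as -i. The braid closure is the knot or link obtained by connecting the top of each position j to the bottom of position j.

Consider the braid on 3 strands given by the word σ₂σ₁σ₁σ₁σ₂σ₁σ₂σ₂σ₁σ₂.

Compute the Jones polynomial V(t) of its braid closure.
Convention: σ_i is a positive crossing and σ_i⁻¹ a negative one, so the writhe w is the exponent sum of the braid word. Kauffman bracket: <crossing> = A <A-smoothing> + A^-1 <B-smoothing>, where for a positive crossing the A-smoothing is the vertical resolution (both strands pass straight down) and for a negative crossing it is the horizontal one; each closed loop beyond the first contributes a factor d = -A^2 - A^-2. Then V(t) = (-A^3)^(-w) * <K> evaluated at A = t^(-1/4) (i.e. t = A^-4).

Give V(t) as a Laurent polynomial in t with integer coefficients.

Braid: s2 s1 s1 s1 s2 s1 s2 s2 s1 s2 on 3 strands, 10 crossings.
Writhe w = (#positive) - (#negative) = 10 - 0 = 10.
State-sum expansion of <K>. There are 2^10 = 1024 states.
Smooth each crossing (0=||, 1=⌣⌢); contribution A^(Σ sign_k(1-2s_k)) * d^(L-1).
Tabulate the states by total A-exponent and number of loops L (A-exp: L × count):
  A^10: L=3 ×1
  A^8: L=2 ×10
  A^6: L=1 ×25, L=3 ×20
  A^4: L=2 ×100, L=4 ×20
  A^2: L=1 ×36, L=3 ×164, L=5 ×10
  A^0: L=2 ×108, L=4 ×142, L=6 ×2
  A^-2: L=1 ×12, L=3 ×129, L=5 ×69
  A^-4: L=2 ×24, L=4 ×78, L=6 ×18
  A^-6: L=3 ×19, L=5 ×24, L=7 ×2
  A^-8: L=4 ×7, L=6 ×3
  A^-10: L=5 ×1
Each group contributes A^e * Σ count * d^(L-1):
Powers of d = -A^2 - A^-2: d^2 = A^4 + 2 + A^-4; d^3 = -A^6 - 3*A^2 - 3*A^-2 - A^-6; d^4 = A^8 + 4*A^4 + 6 + 4*A^-4 + A^-8; d^5 = -A^10 - 5*A^6 - 10*A^2 - 10*A^-2 - 5*A^-6 - A^-10; d^6 = A^12 + 6*A^8 + 15*A^4 + 20 + 15*A^-4 + 6*A^-8 + A^-12.
  A^10 * (d^2) = A^14 + 2*A^10 + A^6
  A^8 * (10*d) = -10*A^10 - 10*A^6
  A^6 * (25 + 20*d^2) = 20*A^10 + 65*A^6 + 20*A^2
  A^4 * (100*d + 20*d^3) = -20*A^10 - 160*A^6 - 160*A^2 - 20*A^-2
  A^2 * (36 + 164*d^2 + 10*d^4) = 10*A^10 + 204*A^6 + 424*A^2 + 204*A^-2 + 10*A^-6
  A^0 * (108*d + 142*d^3 + 2*d^5) = -2*A^10 - 152*A^6 - 554*A^2 - 554*A^-2 - 152*A^-6 - 2*A^-10
  A^-2 * (12 + 129*d^2 + 69*d^4) = 69*A^6 + 405*A^2 + 684*A^-2 + 405*A^-6 + 69*A^-10
  A^-4 * (24*d + 78*d^3 + 18*d^5) = -18*A^6 - 168*A^2 - 438*A^-2 - 438*A^-6 - 168*A^-10 - 18*A^-14
  A^-6 * (19*d^2 + 24*d^4 + 2*d^6) = 2*A^6 + 36*A^2 + 145*A^-2 + 222*A^-6 + 145*A^-10 + 36*A^-14 + 2*A^-18
  A^-8 * (7*d^3 + 3*d^5) = -3*A^2 - 22*A^-2 - 51*A^-6 - 51*A^-10 - 22*A^-14 - 3*A^-18
  A^-10 * (d^4) = A^-2 + 4*A^-6 + 6*A^-10 + 4*A^-14 + A^-18
Summing the groups: <K> = A^14 + A^6 - A^-10
Normalise by the writhe: (-A^3)^(-w) = (-A^3)^(-10) = A^-30, so f(A) = A^-30 * <K> = A^-16 + A^-24 - A^-40.
Substitute A = t^(-1/4), i.e. A^e → t^(-e/4): V(t) = -t^10 + t^6 + t^4

Answer: -t^10 + t^6 + t^4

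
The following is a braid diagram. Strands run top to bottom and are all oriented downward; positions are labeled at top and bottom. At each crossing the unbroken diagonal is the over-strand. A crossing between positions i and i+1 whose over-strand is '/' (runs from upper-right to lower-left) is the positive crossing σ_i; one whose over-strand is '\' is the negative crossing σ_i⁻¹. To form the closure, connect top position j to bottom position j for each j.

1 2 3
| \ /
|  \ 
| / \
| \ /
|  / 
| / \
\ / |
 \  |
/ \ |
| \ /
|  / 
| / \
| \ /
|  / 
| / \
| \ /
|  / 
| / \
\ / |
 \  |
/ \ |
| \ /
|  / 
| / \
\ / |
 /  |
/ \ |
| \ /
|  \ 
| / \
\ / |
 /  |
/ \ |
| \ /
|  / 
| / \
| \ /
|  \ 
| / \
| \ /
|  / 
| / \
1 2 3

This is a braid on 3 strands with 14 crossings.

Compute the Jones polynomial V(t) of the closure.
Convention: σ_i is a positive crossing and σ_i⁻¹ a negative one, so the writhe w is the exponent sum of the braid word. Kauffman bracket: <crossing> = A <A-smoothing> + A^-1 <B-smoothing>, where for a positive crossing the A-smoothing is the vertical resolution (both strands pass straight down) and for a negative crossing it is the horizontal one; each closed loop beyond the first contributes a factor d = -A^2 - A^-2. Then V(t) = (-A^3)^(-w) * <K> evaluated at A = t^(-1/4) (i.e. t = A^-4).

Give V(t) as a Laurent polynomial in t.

Reading the diagram top to bottom ('/'-over between positions i,i+1 = s_i, '\'-over = s_i^-1): braid word = s2^-1 s2 s1^-1 s2 s2 s2 s1^-1 s2 s1 s2^-1 s1 s2 s2^-1 s2.
The presented braid s2^-1 s2 s1^-1 s2 s2 s2 s1^-1 s2 s1 s2^-1 s1 s2 s2^-1 s2 on 3 strands reduces by inverse Markov moves (closure unchanged at each step):
  Deconjugate: the word is γ·β·γ⁻¹ with γ = s2^-1 s2 (prefix) and γ⁻¹ = s2^-1 s2 (suffix); strip both.
Reduced to β = s1^-1 s2 s2 s2 s1^-1 s2 s1 s2^-1 s1 s2 on 3 strands, 10 crossings.
Compute on β:
Braid: s1^-1 s2 s2 s2 s1^-1 s2 s1 s2^-1 s1 s2 on 3 strands, 10 crossings.
Writhe w = (#positive) - (#negative) = 7 - 3 = 4.
Enumerate smoothing states for the bracket polynomial. There are 2^10 = 1024 states.
Smooth each crossing (0=||, 1=⌣⌢); contribution A^(Σ sign_k(1-2s_k)) * d^(L-1).
Tabulate the states by total A-exponent and number of loops L (A-exp: L × count):
  A^10: L=2 ×1
  A^8: L=1 ×5, L=3 ×5
  A^6: L=2 ×39, L=4 ×6
  A^4: L=1 ×34, L=3 ×85, L=5 ×1
  A^2: L=2 ×138, L=4 ×72
  A^0: L=1 ×48, L=3 ×167, L=5 ×37
  A^-2: L=2 ×91, L=4 ×109, L=6 ×10
  A^-4: L=3 ×82, L=5 ×37, L=7 ×1
  A^-6: L=4 ×40, L=6 ×5
  A^-8: L=5 ×10
  A^-10: L=6 ×1
Each group contributes A^e * Σ count * d^(L-1):
Powers of d = -A^2 - A^-2: d^2 = A^4 + 2 + A^-4; d^3 = -A^6 - 3*A^2 - 3*A^-2 - A^-6; d^4 = A^8 + 4*A^4 + 6 + 4*A^-4 + A^-8; d^5 = -A^10 - 5*A^6 - 10*A^2 - 10*A^-2 - 5*A^-6 - A^-10; d^6 = A^12 + 6*A^8 + 15*A^4 + 20 + 15*A^-4 + 6*A^-8 + A^-12.
  A^10 * (d) = -A^12 - A^8
  A^8 * (5 + 5*d^2) = 5*A^12 + 15*A^8 + 5*A^4
  A^6 * (39*d + 6*d^3) = -6*A^12 - 57*A^8 - 57*A^4 - 6
  A^4 * (34 + 85*d^2 + d^4) = A^12 + 89*A^8 + 210*A^4 + 89 + A^-4
  A^2 * (138*d + 72*d^3) = -72*A^8 - 354*A^4 - 354 - 72*A^-4
  A^0 * (48 + 167*d^2 + 37*d^4) = 37*A^8 + 315*A^4 + 604 + 315*A^-4 + 37*A^-8
  A^-2 * (91*d + 109*d^3 + 10*d^5) = -10*A^8 - 159*A^4 - 518 - 518*A^-4 - 159*A^-8 - 10*A^-12
  A^-4 * (82*d^2 + 37*d^4 + d^6) = A^8 + 43*A^4 + 245 + 406*A^-4 + 245*A^-8 + 43*A^-12 + A^-16
  A^-6 * (40*d^3 + 5*d^5) = -5*A^4 - 65 - 170*A^-4 - 170*A^-8 - 65*A^-12 - 5*A^-16
  A^-8 * (10*d^4) = 10 + 40*A^-4 + 60*A^-8 + 40*A^-12 + 10*A^-16
  A^-10 * (d^5) = -1 - 5*A^-4 - 10*A^-8 - 10*A^-12 - 5*A^-16 - A^-20
Summing the groups: <K> = -A^12 + 2*A^8 - 2*A^4 + 4 - 3*A^-4 + 3*A^-8 - 2*A^-12 + A^-16 - A^-20
Normalise by the writhe: (-A^3)^(-w) = (-A^3)^(-4) = A^-12, so f(A) = A^-12 * <K> = -1 + 2*A^-4 - 2*A^-8 + 4*A^-12 - 3*A^-16 + 3*A^-20 - 2*A^-24 + A^-28 - A^-32.
Substitute A = t^(-1/4), i.e. A^e → t^(-e/4): V(t) = -t^8 + t^7 - 2*t^6 + 3*t^5 - 3*t^4 + 4*t^3 - 2*t^2 + 2*t - 1

Answer: -t^8 + t^7 - 2*t^6 + 3*t^5 - 3*t^4 + 4*t^3 - 2*t^2 + 2*t - 1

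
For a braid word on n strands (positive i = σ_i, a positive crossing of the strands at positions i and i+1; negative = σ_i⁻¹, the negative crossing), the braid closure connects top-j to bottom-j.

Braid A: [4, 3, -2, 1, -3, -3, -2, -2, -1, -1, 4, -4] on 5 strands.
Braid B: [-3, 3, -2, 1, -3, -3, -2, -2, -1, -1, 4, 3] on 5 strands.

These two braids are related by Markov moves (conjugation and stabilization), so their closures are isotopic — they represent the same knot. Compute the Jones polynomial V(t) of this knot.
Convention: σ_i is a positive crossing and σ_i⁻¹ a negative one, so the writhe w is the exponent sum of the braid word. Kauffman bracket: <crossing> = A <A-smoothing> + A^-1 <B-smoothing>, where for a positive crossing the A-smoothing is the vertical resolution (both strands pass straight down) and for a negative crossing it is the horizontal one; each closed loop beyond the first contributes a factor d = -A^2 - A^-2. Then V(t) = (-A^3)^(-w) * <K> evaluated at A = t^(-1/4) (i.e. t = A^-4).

Markov-equivalent braids have isotopic closures, hence identical knot invariants. Strip the Markov moves from each word to reach a common short braid β, then compute V(t) once on β.
Braid A: s4 s3 s2^-1 s1 s3^-1 s3^-1 s2^-1 s2^-1 s1^-1 s1^-1 s4 s4^-1 on 5 strands reduces by inverse Markov moves (closure unchanged at each step):
  Deconjugate: the word is γ·β·γ⁻¹ with γ = s4 (prefix) and γ⁻¹ = s4^-1 (suffix); strip both.
  Destabilize: the word has the form β·s4 where s4 occurs only as the final letter (β ∈ B_4); drop it and the last strand → 4 strands.
Reduced to β = s3 s2^-1 s1 s3^-1 s3^-1 s2^-1 s2^-1 s1^-1 s1^-1 on 4 strands, 9 crossings.
Braid B: s3^-1 s3 s2^-1 s1 s3^-1 s3^-1 s2^-1 s2^-1 s1^-1 s1^-1 s4 s3 on 5 strands reduces by inverse Markov moves (closure unchanged at each step):
  Deconjugate: the word is γ·β·γ⁻¹ with γ = s3^-1 (prefix) and γ⁻¹ = s3 (suffix); strip both.
  Destabilize: the word has the form β·s4 where s4 occurs only as the final letter (β ∈ B_4); drop it and the last strand → 4 strands.
Reduced to β = s3 s2^-1 s1 s3^-1 s3^-1 s2^-1 s2^-1 s1^-1 s1^-1 on 4 strands, 9 crossings.
Both give the same β = s3 s2^-1 s1 s3^-1 s3^-1 s2^-1 s2^-1 s1^-1 s1^-1 on 4 strands, so one state sum suffices:
Braid: s3 s2^-1 s1 s3^-1 s3^-1 s2^-1 s2^-1 s1^-1 s1^-1 on 4 strands, 9 crossings.
Writhe w = (#positive) - (#negative) = 2 - 7 = -5.
Computing the Kauffman bracket via state sum. There are 2^9 = 512 states.
Each crossing splits two ways (0=vertical, 1=horizontal). The state's weight is A^(#A-smoothings - #B-smoothings) * d^(loops - 1).
Tabulate the states by total A-exponent and number of loops L (A-exp: L × count):
  A^9: L=5 ×1
  A^7: L=4 ×9
  A^5: L=3 ×31, L=5 ×5
  A^3: L=2 ×48, L=4 ×35, L=6 ×1
  A^1: L=1 ×28, L=3 ×86, L=5 ×12
  A^-1: L=2 ×82, L=4 ×43, L=6 ×1
  A^-3: L=1 ×20, L=3 ×58, L=5 ×6
  A^-5: L=2 ×25, L=4 ×11
  A^-7: L=1 ×3, L=3 ×6
  A^-9: L=2 ×1
Each group contributes A^e * Σ count * d^(L-1):
Powers of d = -A^2 - A^-2: d^2 = A^4 + 2 + A^-4; d^3 = -A^6 - 3*A^2 - 3*A^-2 - A^-6; d^4 = A^8 + 4*A^4 + 6 + 4*A^-4 + A^-8; d^5 = -A^10 - 5*A^6 - 10*A^2 - 10*A^-2 - 5*A^-6 - A^-10.
  A^9 * (d^4) = A^17 + 4*A^13 + 6*A^9 + 4*A^5 + A
  A^7 * (9*d^3) = -9*A^13 - 27*A^9 - 27*A^5 - 9*A
  A^5 * (31*d^2 + 5*d^4) = 5*A^13 + 51*A^9 + 92*A^5 + 51*A + 5*A^-3
  A^3 * (48*d + 35*d^3 + d^5) = -A^13 - 40*A^9 - 163*A^5 - 163*A - 40*A^-3 - A^-7
  A^1 * (28 + 86*d^2 + 12*d^4) = 12*A^9 + 134*A^5 + 272*A + 134*A^-3 + 12*A^-7
  A^-1 * (82*d + 43*d^3 + d^5) = -A^9 - 48*A^5 - 221*A - 221*A^-3 - 48*A^-7 - A^-11
  A^-3 * (20 + 58*d^2 + 6*d^4) = 6*A^5 + 82*A + 172*A^-3 + 82*A^-7 + 6*A^-11
  A^-5 * (25*d + 11*d^3) = -11*A - 58*A^-3 - 58*A^-7 - 11*A^-11
  A^-7 * (3 + 6*d^2) = 6*A^-3 + 15*A^-7 + 6*A^-11
  A^-9 * (d) = -A^-7 - A^-11
Summing the groups: <K> = A^17 - A^13 + A^9 - 2*A^5 + 2*A - 2*A^-3 + A^-7 - A^-11
Normalise by the writhe: (-A^3)^(-w) = (-A^3)^(5) = -A^15, so f(A) = -A^15 * <K> = -A^32 + A^28 - A^24 + 2*A^20 - 2*A^16 + 2*A^12 - A^8 + A^4.
Substitute A = t^(-1/4), i.e. A^e → t^(-e/4): V(t) = t^-1 - t^-2 + 2*t^-3 - 2*t^-4 + 2*t^-5 - t^-6 + t^-7 - t^-8

Answer: t^-1 - t^-2 + 2*t^-3 - 2*t^-4 + 2*t^-5 - t^-6 + t^-7 - t^-8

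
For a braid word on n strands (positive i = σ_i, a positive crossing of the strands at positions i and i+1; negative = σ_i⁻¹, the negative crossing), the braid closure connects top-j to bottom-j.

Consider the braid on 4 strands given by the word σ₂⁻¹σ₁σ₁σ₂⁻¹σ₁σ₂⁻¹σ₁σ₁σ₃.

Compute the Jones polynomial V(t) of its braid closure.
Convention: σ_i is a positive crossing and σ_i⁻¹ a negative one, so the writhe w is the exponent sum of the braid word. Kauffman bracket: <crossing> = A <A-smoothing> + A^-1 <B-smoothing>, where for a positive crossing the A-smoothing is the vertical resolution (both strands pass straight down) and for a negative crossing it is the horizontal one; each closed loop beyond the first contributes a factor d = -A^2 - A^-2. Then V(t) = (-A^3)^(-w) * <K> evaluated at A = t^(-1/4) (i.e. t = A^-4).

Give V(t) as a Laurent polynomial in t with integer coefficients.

The presented braid s2^-1 s1 s1 s2^-1 s1 s2^-1 s1 s1 s3 on 4 strands reduces by inverse Markov moves (closure unchanged at each step):
  Destabilize: the word has the form β·s3 where s3 occurs only as the final letter (β ∈ B_3); drop it and the last strand → 3 strands.
Reduced to β = s2^-1 s1 s1 s2^-1 s1 s2^-1 s1 s1 on 3 strands, 8 crossings.
Compute on β:
Braid: s2^-1 s1 s1 s2^-1 s1 s2^-1 s1 s1 on 3 strands, 8 crossings.
Writhe w = (#positive) - (#negative) = 5 - 3 = 2.
State-sum expansion of <K>. There are 2^8 = 256 states.
Smooth each crossing (0=||, 1=⌣⌢); contribution A^(Σ sign_k(1-2s_k)) * d^(L-1).
Tabulate the states by total A-exponent and number of loops L (A-exp: L × count):
  A^8: L=4 ×1
  A^6: L=3 ×8
  A^4: L=2 ×26, L=4 ×2
  A^2: L=1 ×35, L=3 ×21
  A^0: L=2 ×63, L=4 ×7
  A^-2: L=3 ×55, L=5 ×1
  A^-4: L=4 ×28
  A^-6: L=5 ×8
  A^-8: L=6 ×1
Each group contributes A^e * Σ count * d^(L-1):
Powers of d = -A^2 - A^-2: d^2 = A^4 + 2 + A^-4; d^3 = -A^6 - 3*A^2 - 3*A^-2 - A^-6; d^4 = A^8 + 4*A^4 + 6 + 4*A^-4 + A^-8; d^5 = -A^10 - 5*A^6 - 10*A^2 - 10*A^-2 - 5*A^-6 - A^-10.
  A^8 * (d^3) = -A^14 - 3*A^10 - 3*A^6 - A^2
  A^6 * (8*d^2) = 8*A^10 + 16*A^6 + 8*A^2
  A^4 * (26*d + 2*d^3) = -2*A^10 - 32*A^6 - 32*A^2 - 2*A^-2
  A^2 * (35 + 21*d^2) = 21*A^6 + 77*A^2 + 21*A^-2
  A^0 * (63*d + 7*d^3) = -7*A^6 - 84*A^2 - 84*A^-2 - 7*A^-6
  A^-2 * (55*d^2 + d^4) = A^6 + 59*A^2 + 116*A^-2 + 59*A^-6 + A^-10
  A^-4 * (28*d^3) = -28*A^2 - 84*A^-2 - 84*A^-6 - 28*A^-10
  A^-6 * (8*d^4) = 8*A^2 + 32*A^-2 + 48*A^-6 + 32*A^-10 + 8*A^-14
  A^-8 * (d^5) = -A^2 - 5*A^-2 - 10*A^-6 - 10*A^-10 - 5*A^-14 - A^-18
Summing the groups: <K> = -A^14 + 3*A^10 - 4*A^6 + 6*A^2 - 6*A^-2 + 6*A^-6 - 5*A^-10 + 3*A^-14 - A^-18
Normalise by the writhe: (-A^3)^(-w) = (-A^3)^(-2) = A^-6, so f(A) = A^-6 * <K> = -A^8 + 3*A^4 - 4 + 6*A^-4 - 6*A^-8 + 6*A^-12 - 5*A^-16 + 3*A^-20 - A^-24.
Substitute A = t^(-1/4), i.e. A^e → t^(-e/4): V(t) = -t^6 + 3*t^5 - 5*t^4 + 6*t^3 - 6*t^2 + 6*t - 4 + 3*t^-1 - t^-2

Answer: -t^6 + 3*t^5 - 5*t^4 + 6*t^3 - 6*t^2 + 6*t - 4 + 3*t^-1 - t^-2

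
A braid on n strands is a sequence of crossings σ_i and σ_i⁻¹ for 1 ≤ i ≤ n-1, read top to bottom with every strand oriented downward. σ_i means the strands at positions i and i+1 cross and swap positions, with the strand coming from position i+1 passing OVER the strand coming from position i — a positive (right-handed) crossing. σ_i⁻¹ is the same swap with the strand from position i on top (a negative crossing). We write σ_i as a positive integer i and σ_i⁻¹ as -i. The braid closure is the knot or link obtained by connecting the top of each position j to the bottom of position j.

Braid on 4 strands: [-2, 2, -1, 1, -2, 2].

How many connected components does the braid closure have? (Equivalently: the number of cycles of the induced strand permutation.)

4

Derivation:
Track the strand permutation on 4 strands, starting from identity.
  step 1: s2^-1 swaps positions 2,3 -> [1 3 2 4]
  step 2: s2 swaps positions 2,3 -> [1 2 3 4]
  step 3: s1^-1 swaps positions 1,2 -> [2 1 3 4]
  step 4: s1 swaps positions 1,2 -> [1 2 3 4]
  step 5: s2^-1 swaps positions 2,3 -> [1 3 2 4]
  step 6: s2 swaps positions 2,3 -> [1 2 3 4]
Final permutation (position -> original strand): [1 2 3 4]
Closure components = cycle count of this permutation = 4.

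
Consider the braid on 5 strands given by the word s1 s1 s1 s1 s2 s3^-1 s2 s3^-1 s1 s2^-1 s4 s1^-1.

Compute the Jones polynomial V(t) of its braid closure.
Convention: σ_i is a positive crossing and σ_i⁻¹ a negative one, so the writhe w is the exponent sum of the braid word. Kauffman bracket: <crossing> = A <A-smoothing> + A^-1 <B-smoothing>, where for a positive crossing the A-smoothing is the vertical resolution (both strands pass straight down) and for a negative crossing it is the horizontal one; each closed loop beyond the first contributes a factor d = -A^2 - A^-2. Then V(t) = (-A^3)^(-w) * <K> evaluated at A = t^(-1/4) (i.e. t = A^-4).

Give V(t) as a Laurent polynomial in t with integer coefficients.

t^7 - 2*t^6 + 3*t^5 - 4*t^4 + 4*t^3 - 4*t^2 + 3*t - 1 + t^-1

Derivation:
The presented braid s1 s1 s1 s1 s2 s3^-1 s2 s3^-1 s1 s2^-1 s4 s1^-1 on 5 strands reduces by inverse Markov moves (closure unchanged at each step):
  Deconjugate: the word is γ·β·γ⁻¹ with γ = s1 (prefix) and γ⁻¹ = s1^-1 (suffix); strip both.
  Destabilize: the word has the form β·s4 where s4 occurs only as the final letter (β ∈ B_4); drop it and the last strand → 4 strands.
Reduced to β = s1 s1 s1 s2 s3^-1 s2 s3^-1 s1 s2^-1 on 4 strands, 9 crossings.
Compute on β:
Braid: s1 s1 s1 s2 s3^-1 s2 s3^-1 s1 s2^-1 on 4 strands, 9 crossings.
Writhe w = (#positive) - (#negative) = 6 - 3 = 3.
State-sum expansion of <K>. There are 2^9 = 512 states.
Each crossing splits two ways (0=vertical, 1=horizontal). The state's weight is A^(#A-smoothings - #B-smoothings) * d^(loops - 1).
Tabulate the states by total A-exponent and number of loops L (A-exp: L × count):
  A^9: L=3 ×1
  A^7: L=2 ×7, L=4 ×2
  A^5: L=1 ×12, L=3 ×24
  A^3: L=2 ×66, L=4 ×18
  A^1: L=1 ×35, L=3 ×84, L=5 ×7
  A^-1: L=2 ×73, L=4 ×52, L=6 ×1
  A^-3: L=3 ×68, L=5 ×16
  A^-5: L=4 ×34, L=6 ×2
  A^-7: L=5 ×9
  A^-9: L=6 ×1
Each group contributes A^e * Σ count * d^(L-1):
Powers of d = -A^2 - A^-2: d^2 = A^4 + 2 + A^-4; d^3 = -A^6 - 3*A^2 - 3*A^-2 - A^-6; d^4 = A^8 + 4*A^4 + 6 + 4*A^-4 + A^-8; d^5 = -A^10 - 5*A^6 - 10*A^2 - 10*A^-2 - 5*A^-6 - A^-10.
  A^9 * (d^2) = A^13 + 2*A^9 + A^5
  A^7 * (7*d + 2*d^3) = -2*A^13 - 13*A^9 - 13*A^5 - 2*A
  A^5 * (12 + 24*d^2) = 24*A^9 + 60*A^5 + 24*A
  A^3 * (66*d + 18*d^3) = -18*A^9 - 120*A^5 - 120*A - 18*A^-3
  A^1 * (35 + 84*d^2 + 7*d^4) = 7*A^9 + 112*A^5 + 245*A + 112*A^-3 + 7*A^-7
  A^-1 * (73*d + 52*d^3 + d^5) = -A^9 - 57*A^5 - 239*A - 239*A^-3 - 57*A^-7 - A^-11
  A^-3 * (68*d^2 + 16*d^4) = 16*A^5 + 132*A + 232*A^-3 + 132*A^-7 + 16*A^-11
  A^-5 * (34*d^3 + 2*d^5) = -2*A^5 - 44*A - 122*A^-3 - 122*A^-7 - 44*A^-11 - 2*A^-15
  A^-7 * (9*d^4) = 9*A + 36*A^-3 + 54*A^-7 + 36*A^-11 + 9*A^-15
  A^-9 * (d^5) = -A - 5*A^-3 - 10*A^-7 - 10*A^-11 - 5*A^-15 - A^-19
Summing the groups: <K> = -A^13 + A^9 - 3*A^5 + 4*A - 4*A^-3 + 4*A^-7 - 3*A^-11 + 2*A^-15 - A^-19
Normalise by the writhe: (-A^3)^(-w) = (-A^3)^(-3) = -A^-9, so f(A) = -A^-9 * <K> = A^4 - 1 + 3*A^-4 - 4*A^-8 + 4*A^-12 - 4*A^-16 + 3*A^-20 - 2*A^-24 + A^-28.
Substitute A = t^(-1/4), i.e. A^e → t^(-e/4): V(t) = t^7 - 2*t^6 + 3*t^5 - 4*t^4 + 4*t^3 - 4*t^2 + 3*t - 1 + t^-1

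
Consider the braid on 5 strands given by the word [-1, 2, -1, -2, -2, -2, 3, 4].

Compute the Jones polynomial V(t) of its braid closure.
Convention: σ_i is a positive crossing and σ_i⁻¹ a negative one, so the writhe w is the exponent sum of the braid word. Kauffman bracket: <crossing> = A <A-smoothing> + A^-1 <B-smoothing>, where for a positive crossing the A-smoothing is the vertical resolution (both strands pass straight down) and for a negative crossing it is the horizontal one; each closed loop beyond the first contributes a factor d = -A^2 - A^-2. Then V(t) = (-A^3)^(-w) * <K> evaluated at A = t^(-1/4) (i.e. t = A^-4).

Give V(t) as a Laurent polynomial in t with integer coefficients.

The presented braid s1^-1 s2 s1^-1 s2^-1 s2^-1 s2^-1 s3 s4 on 5 strands reduces by inverse Markov moves (closure unchanged at each step):
  Destabilize: the word has the form β·s4 where s4 occurs only as the final letter (β ∈ B_4); drop it and the last strand → 4 strands.
  Destabilize: the word has the form β·s3 where s3 occurs only as the final letter (β ∈ B_3); drop it and the last strand → 3 strands.
Reduced to β = s1^-1 s2 s1^-1 s2^-1 s2^-1 s2^-1 on 3 strands, 6 crossings.
Compute on β:
Braid: s1^-1 s2 s1^-1 s2^-1 s2^-1 s2^-1 on 3 strands, 6 crossings.
Writhe w = (#positive) - (#negative) = 1 - 5 = -4.
Computing the Kauffman bracket via state sum. There are 2^6 = 64 states.
Smooth each crossing (0=||, 1=⌣⌢); contribution A^(Σ sign_k(1-2s_k)) * d^(L-1).
Tabulate the states by total A-exponent and number of loops L (A-exp: L × count):
  A^6: L=4 ×1
  A^4: L=3 ×6
  A^2: L=2 ×12, L=4 ×3
  A^0: L=1 ×9, L=3 ×10, L=5 ×1
  A^-2: L=2 ×12, L=4 ×3
  A^-4: L=1 ×2, L=3 ×4
  A^-6: L=2 ×1
Each group contributes A^e * Σ count * d^(L-1):
Powers of d = -A^2 - A^-2: d^2 = A^4 + 2 + A^-4; d^3 = -A^6 - 3*A^2 - 3*A^-2 - A^-6; d^4 = A^8 + 4*A^4 + 6 + 4*A^-4 + A^-8.
  A^6 * (d^3) = -A^12 - 3*A^8 - 3*A^4 - 1
  A^4 * (6*d^2) = 6*A^8 + 12*A^4 + 6
  A^2 * (12*d + 3*d^3) = -3*A^8 - 21*A^4 - 21 - 3*A^-4
  A^0 * (9 + 10*d^2 + d^4) = A^8 + 14*A^4 + 35 + 14*A^-4 + A^-8
  A^-2 * (12*d + 3*d^3) = -3*A^4 - 21 - 21*A^-4 - 3*A^-8
  A^-4 * (2 + 4*d^2) = 4 + 10*A^-4 + 4*A^-8
  A^-6 * (d) = -A^-4 - A^-8
Summing the groups: <K> = -A^12 + A^8 - A^4 + 2 - A^-4 + A^-8
Normalise by the writhe: (-A^3)^(-w) = (-A^3)^(4) = A^12, so f(A) = A^12 * <K> = -A^24 + A^20 - A^16 + 2*A^12 - A^8 + A^4.
Substitute A = t^(-1/4), i.e. A^e → t^(-e/4): V(t) = t^-1 - t^-2 + 2*t^-3 - t^-4 + t^-5 - t^-6

Answer: t^-1 - t^-2 + 2*t^-3 - t^-4 + t^-5 - t^-6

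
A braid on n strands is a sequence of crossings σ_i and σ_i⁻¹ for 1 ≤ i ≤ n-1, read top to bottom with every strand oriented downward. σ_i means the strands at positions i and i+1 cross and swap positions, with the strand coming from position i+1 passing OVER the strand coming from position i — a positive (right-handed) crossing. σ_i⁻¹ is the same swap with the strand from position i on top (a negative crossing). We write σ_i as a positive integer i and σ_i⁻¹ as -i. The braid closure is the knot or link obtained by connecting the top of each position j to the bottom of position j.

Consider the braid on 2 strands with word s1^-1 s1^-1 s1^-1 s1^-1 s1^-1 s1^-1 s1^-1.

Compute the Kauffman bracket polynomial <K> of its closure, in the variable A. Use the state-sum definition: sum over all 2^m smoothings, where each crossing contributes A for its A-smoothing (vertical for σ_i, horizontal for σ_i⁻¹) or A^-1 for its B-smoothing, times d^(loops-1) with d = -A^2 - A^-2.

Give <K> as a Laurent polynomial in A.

Braid: s1^-1 s1^-1 s1^-1 s1^-1 s1^-1 s1^-1 s1^-1 on 2 strands, 7 crossings.
Writhe w = (#positive) - (#negative) = 0 - 7 = -7.
State-sum expansion of <K>. There are 2^7 = 128 states.
Each crossing splits two ways (0=vertical, 1=horizontal). The state's weight is A^(#A-smoothings - #B-smoothings) * d^(loops - 1).
Tabulate the states by total A-exponent and number of loops L (A-exp: L × count):
  A^7: L=7 ×1
  A^5: L=6 ×7
  A^3: L=5 ×21
  A^1: L=4 ×35
  A^-1: L=3 ×35
  A^-3: L=2 ×21
  A^-5: L=1 ×7
  A^-7: L=2 ×1
Each group contributes A^e * Σ count * d^(L-1):
Powers of d = -A^2 - A^-2: d^2 = A^4 + 2 + A^-4; d^3 = -A^6 - 3*A^2 - 3*A^-2 - A^-6; d^4 = A^8 + 4*A^4 + 6 + 4*A^-4 + A^-8; d^5 = -A^10 - 5*A^6 - 10*A^2 - 10*A^-2 - 5*A^-6 - A^-10; d^6 = A^12 + 6*A^8 + 15*A^4 + 20 + 15*A^-4 + 6*A^-8 + A^-12.
  A^7 * (d^6) = A^19 + 6*A^15 + 15*A^11 + 20*A^7 + 15*A^3 + 6*A^-1 + A^-5
  A^5 * (7*d^5) = -7*A^15 - 35*A^11 - 70*A^7 - 70*A^3 - 35*A^-1 - 7*A^-5
  A^3 * (21*d^4) = 21*A^11 + 84*A^7 + 126*A^3 + 84*A^-1 + 21*A^-5
  A^1 * (35*d^3) = -35*A^7 - 105*A^3 - 105*A^-1 - 35*A^-5
  A^-1 * (35*d^2) = 35*A^3 + 70*A^-1 + 35*A^-5
  A^-3 * (21*d) = -21*A^-1 - 21*A^-5
  A^-5 * (7) = 7*A^-5
  A^-7 * (d) = -A^-5 - A^-9
Summing the groups: <K> = A^19 - A^15 + A^11 - A^7 + A^3 - A^-1 - A^-9

Answer: A^19 - A^15 + A^11 - A^7 + A^3 - A^-1 - A^-9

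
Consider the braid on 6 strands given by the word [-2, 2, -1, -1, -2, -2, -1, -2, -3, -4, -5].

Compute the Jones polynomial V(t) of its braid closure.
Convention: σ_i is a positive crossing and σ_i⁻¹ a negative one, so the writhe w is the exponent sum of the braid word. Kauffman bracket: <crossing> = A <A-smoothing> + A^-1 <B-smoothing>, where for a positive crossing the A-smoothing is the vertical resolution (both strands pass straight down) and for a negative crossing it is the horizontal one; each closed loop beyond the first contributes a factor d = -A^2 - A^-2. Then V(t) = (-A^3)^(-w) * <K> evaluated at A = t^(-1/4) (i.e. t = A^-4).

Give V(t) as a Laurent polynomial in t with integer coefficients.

The presented braid s2^-1 s2 s1^-1 s1^-1 s2^-1 s2^-1 s1^-1 s2^-1 s3^-1 s4^-1 s5^-1 on 6 strands reduces by inverse Markov moves (closure unchanged at each step):
  Destabilize: the word has the form β·s5^-1 where s5^-1 occurs only as the final letter (β ∈ B_5); drop it and the last strand → 5 strands.
  Destabilize: the word has the form β·s4^-1 where s4^-1 occurs only as the final letter (β ∈ B_4); drop it and the last strand → 4 strands.
  Destabilize: the word has the form β·s3^-1 where s3^-1 occurs only as the final letter (β ∈ B_3); drop it and the last strand → 3 strands.
Reduced to β = s2^-1 s2 s1^-1 s1^-1 s2^-1 s2^-1 s1^-1 s2^-1 on 3 strands, 8 crossings.
Compute on β:
First cancel adjacent σ_i σ_i⁻¹ pairs (Reidemeister II — same braid, same closure): s2^-1 s2 s1^-1 s1^-1 s2^-1 s2^-1 s1^-1 s2^-1 → s1^-1 s1^-1 s2^-1 s2^-1 s1^-1 s2^-1.
Braid: s1^-1 s1^-1 s2^-1 s2^-1 s1^-1 s2^-1 on 3 strands, 6 crossings.
Writhe w = (#positive) - (#negative) = 0 - 6 = -6.
Enumerate smoothing states for the bracket polynomial. There are 2^6 = 64 states.
Each crossing splits two ways (0=vertical, 1=horizontal). The state's weight is A^(#A-smoothings - #B-smoothings) * d^(loops - 1).
Tabulate the states by total A-exponent and number of loops L (A-exp: L × count):
  A^6: L=3 ×1
  A^4: L=2 ×4, L=4 ×2
  A^2: L=1 ×4, L=3 ×11
  A^0: L=2 ×18, L=4 ×2
  A^-2: L=1 ×9, L=3 ×6
  A^-4: L=2 ×6
  A^-6: L=3 ×1
Each group contributes A^e * Σ count * d^(L-1):
Powers of d = -A^2 - A^-2: d^2 = A^4 + 2 + A^-4; d^3 = -A^6 - 3*A^2 - 3*A^-2 - A^-6.
  A^6 * (d^2) = A^10 + 2*A^6 + A^2
  A^4 * (4*d + 2*d^3) = -2*A^10 - 10*A^6 - 10*A^2 - 2*A^-2
  A^2 * (4 + 11*d^2) = 11*A^6 + 26*A^2 + 11*A^-2
  A^0 * (18*d + 2*d^3) = -2*A^6 - 24*A^2 - 24*A^-2 - 2*A^-6
  A^-2 * (9 + 6*d^2) = 6*A^2 + 21*A^-2 + 6*A^-6
  A^-4 * (6*d) = -6*A^-2 - 6*A^-6
  A^-6 * (d^2) = A^-2 + 2*A^-6 + A^-10
Summing the groups: <K> = -A^10 + A^6 - A^2 + A^-2 + A^-10
Normalise by the writhe: (-A^3)^(-w) = (-A^3)^(6) = A^18, so f(A) = A^18 * <K> = -A^28 + A^24 - A^20 + A^16 + A^8.
Substitute A = t^(-1/4), i.e. A^e → t^(-e/4): V(t) = t^-2 + t^-4 - t^-5 + t^-6 - t^-7

Answer: t^-2 + t^-4 - t^-5 + t^-6 - t^-7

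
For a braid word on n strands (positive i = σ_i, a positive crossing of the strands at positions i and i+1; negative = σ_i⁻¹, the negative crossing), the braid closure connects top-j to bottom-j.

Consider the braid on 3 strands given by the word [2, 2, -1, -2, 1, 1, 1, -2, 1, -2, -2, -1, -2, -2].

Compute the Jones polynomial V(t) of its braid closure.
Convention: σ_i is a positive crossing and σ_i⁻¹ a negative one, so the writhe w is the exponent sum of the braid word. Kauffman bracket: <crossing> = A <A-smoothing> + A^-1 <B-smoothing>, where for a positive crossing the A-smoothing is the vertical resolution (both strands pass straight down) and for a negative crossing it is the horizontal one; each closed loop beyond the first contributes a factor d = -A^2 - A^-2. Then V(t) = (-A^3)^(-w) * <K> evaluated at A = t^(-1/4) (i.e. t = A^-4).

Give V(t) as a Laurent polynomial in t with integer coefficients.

t^2 - 2*t + 3 - 3*t^-1 + 4*t^-2 - 3*t^-3 + 2*t^-4 - 2*t^-5 + t^-6

Derivation:
The presented braid s2 s2 s1^-1 s2^-1 s1 s1 s1 s2^-1 s1 s2^-1 s2^-1 s1^-1 s2^-1 s2^-1 on 3 strands reduces by inverse Markov moves (closure unchanged at each step):
  Deconjugate: the word is γ·β·γ⁻¹ with γ = s2 s2 (prefix) and γ⁻¹ = s2^-1 s2^-1 (suffix); strip both.
Reduced to β = s1^-1 s2^-1 s1 s1 s1 s2^-1 s1 s2^-1 s2^-1 s1^-1 on 3 strands, 10 crossings.
Compute on β:
Braid: s1^-1 s2^-1 s1 s1 s1 s2^-1 s1 s2^-1 s2^-1 s1^-1 on 3 strands, 10 crossings.
Writhe w = (#positive) - (#negative) = 4 - 6 = -2.
State-sum expansion of <K>. There are 2^10 = 1024 states.
Each crossing splits two ways (0=vertical, 1=horizontal). The state's weight is A^(#A-smoothings - #B-smoothings) * d^(loops - 1).
Tabulate the states by total A-exponent and number of loops L (A-exp: L × count):
  A^10: L=5 ×1
  A^8: L=4 ×10
  A^6: L=3 ×38, L=5 ×7
  A^4: L=2 ×67, L=4 ×49, L=6 ×4
  A^2: L=1 ×46, L=3 ×130, L=5 ×33, L=7 ×1
  A^0: L=2 ×131, L=4 ×110, L=6 ×11
  A^-2: L=1 ×25, L=3 ×133, L=5 ×51, L=7 ×1
  A^-4: L=2 ×37, L=4 ×72, L=6 ×11
  A^-6: L=3 ×25, L=5 ×19, L=7 ×1
  A^-8: L=4 ×8, L=6 ×2
  A^-10: L=5 ×1
Each group contributes A^e * Σ count * d^(L-1):
Powers of d = -A^2 - A^-2: d^2 = A^4 + 2 + A^-4; d^3 = -A^6 - 3*A^2 - 3*A^-2 - A^-6; d^4 = A^8 + 4*A^4 + 6 + 4*A^-4 + A^-8; d^5 = -A^10 - 5*A^6 - 10*A^2 - 10*A^-2 - 5*A^-6 - A^-10; d^6 = A^12 + 6*A^8 + 15*A^4 + 20 + 15*A^-4 + 6*A^-8 + A^-12.
  A^10 * (d^4) = A^18 + 4*A^14 + 6*A^10 + 4*A^6 + A^2
  A^8 * (10*d^3) = -10*A^14 - 30*A^10 - 30*A^6 - 10*A^2
  A^6 * (38*d^2 + 7*d^4) = 7*A^14 + 66*A^10 + 118*A^6 + 66*A^2 + 7*A^-2
  A^4 * (67*d + 49*d^3 + 4*d^5) = -4*A^14 - 69*A^10 - 254*A^6 - 254*A^2 - 69*A^-2 - 4*A^-6
  A^2 * (46 + 130*d^2 + 33*d^4 + d^6) = A^14 + 39*A^10 + 277*A^6 + 524*A^2 + 277*A^-2 + 39*A^-6 + A^-10
  A^0 * (131*d + 110*d^3 + 11*d^5) = -11*A^10 - 165*A^6 - 571*A^2 - 571*A^-2 - 165*A^-6 - 11*A^-10
  A^-2 * (25 + 133*d^2 + 51*d^4 + d^6) = A^10 + 57*A^6 + 352*A^2 + 617*A^-2 + 352*A^-6 + 57*A^-10 + A^-14
  A^-4 * (37*d + 72*d^3 + 11*d^5) = -11*A^6 - 127*A^2 - 363*A^-2 - 363*A^-6 - 127*A^-10 - 11*A^-14
  A^-6 * (25*d^2 + 19*d^4 + d^6) = A^6 + 25*A^2 + 116*A^-2 + 184*A^-6 + 116*A^-10 + 25*A^-14 + A^-18
  A^-8 * (8*d^3 + 2*d^5) = -2*A^2 - 18*A^-2 - 44*A^-6 - 44*A^-10 - 18*A^-14 - 2*A^-18
  A^-10 * (d^4) = A^-2 + 4*A^-6 + 6*A^-10 + 4*A^-14 + A^-18
Summing the groups: <K> = A^18 - 2*A^14 + 2*A^10 - 3*A^6 + 4*A^2 - 3*A^-2 + 3*A^-6 - 2*A^-10 + A^-14
Normalise by the writhe: (-A^3)^(-w) = (-A^3)^(2) = A^6, so f(A) = A^6 * <K> = A^24 - 2*A^20 + 2*A^16 - 3*A^12 + 4*A^8 - 3*A^4 + 3 - 2*A^-4 + A^-8.
Substitute A = t^(-1/4), i.e. A^e → t^(-e/4): V(t) = t^2 - 2*t + 3 - 3*t^-1 + 4*t^-2 - 3*t^-3 + 2*t^-4 - 2*t^-5 + t^-6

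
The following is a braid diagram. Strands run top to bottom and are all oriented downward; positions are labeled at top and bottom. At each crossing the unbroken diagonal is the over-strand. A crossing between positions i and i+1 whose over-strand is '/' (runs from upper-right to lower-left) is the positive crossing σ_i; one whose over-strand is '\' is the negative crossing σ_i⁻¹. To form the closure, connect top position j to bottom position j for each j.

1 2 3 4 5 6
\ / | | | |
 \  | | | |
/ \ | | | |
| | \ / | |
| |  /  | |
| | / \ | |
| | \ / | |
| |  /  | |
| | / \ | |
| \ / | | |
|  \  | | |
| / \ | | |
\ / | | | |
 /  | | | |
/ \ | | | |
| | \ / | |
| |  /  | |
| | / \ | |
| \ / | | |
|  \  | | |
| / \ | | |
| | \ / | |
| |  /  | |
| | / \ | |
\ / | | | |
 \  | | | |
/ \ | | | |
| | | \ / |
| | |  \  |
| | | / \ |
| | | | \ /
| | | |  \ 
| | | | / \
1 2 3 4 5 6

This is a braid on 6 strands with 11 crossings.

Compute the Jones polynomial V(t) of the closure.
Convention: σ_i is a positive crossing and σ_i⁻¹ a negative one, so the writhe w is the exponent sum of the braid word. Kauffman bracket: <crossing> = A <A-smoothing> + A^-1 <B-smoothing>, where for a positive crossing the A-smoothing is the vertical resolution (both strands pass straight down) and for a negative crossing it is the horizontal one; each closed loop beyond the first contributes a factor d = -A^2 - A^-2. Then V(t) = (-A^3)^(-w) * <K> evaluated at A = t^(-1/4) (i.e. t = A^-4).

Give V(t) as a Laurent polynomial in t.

Reading the diagram top to bottom ('/'-over between positions i,i+1 = s_i, '\'-over = s_i^-1): braid word = s1^-1 s3 s3 s2^-1 s1 s3 s2^-1 s3 s1^-1 s4^-1 s5^-1.
The presented braid s1^-1 s3 s3 s2^-1 s1 s3 s2^-1 s3 s1^-1 s4^-1 s5^-1 on 6 strands reduces by inverse Markov moves (closure unchanged at each step):
  Destabilize: the word has the form β·s5^-1 where s5^-1 occurs only as the final letter (β ∈ B_5); drop it and the last strand → 5 strands.
  Destabilize: the word has the form β·s4^-1 where s4^-1 occurs only as the final letter (β ∈ B_4); drop it and the last strand → 4 strands.
Reduced to β = s1^-1 s3 s3 s2^-1 s1 s3 s2^-1 s3 s1^-1 on 4 strands, 9 crossings.
Compute on β:
Braid: s1^-1 s3 s3 s2^-1 s1 s3 s2^-1 s3 s1^-1 on 4 strands, 9 crossings.
Writhe w = (#positive) - (#negative) = 5 - 4 = 1.
Computing the Kauffman bracket via state sum. There are 2^9 = 512 states.
Smooth each crossing (0=||, 1=⌣⌢); contribution A^(Σ sign_k(1-2s_k)) * d^(L-1).
Tabulate the states by total A-exponent and number of loops L (A-exp: L × count):
  A^9: L=4 ×1
  A^7: L=3 ×9
  A^5: L=2 ×29, L=4 ×7
  A^3: L=1 ×30, L=3 ×52, L=5 ×2
  A^1: L=2 ×83, L=4 ×43
  A^-1: L=1 ×11, L=3 ×93, L=5 ×22
  A^-3: L=2 ×19, L=4 ×58, L=6 ×7
  A^-5: L=3 ×15, L=5 ×20, L=7 ×1
  A^-7: L=4 ×6, L=6 ×3
  A^-9: L=5 ×1
Each group contributes A^e * Σ count * d^(L-1):
Powers of d = -A^2 - A^-2: d^2 = A^4 + 2 + A^-4; d^3 = -A^6 - 3*A^2 - 3*A^-2 - A^-6; d^4 = A^8 + 4*A^4 + 6 + 4*A^-4 + A^-8; d^5 = -A^10 - 5*A^6 - 10*A^2 - 10*A^-2 - 5*A^-6 - A^-10; d^6 = A^12 + 6*A^8 + 15*A^4 + 20 + 15*A^-4 + 6*A^-8 + A^-12.
  A^9 * (d^3) = -A^15 - 3*A^11 - 3*A^7 - A^3
  A^7 * (9*d^2) = 9*A^11 + 18*A^7 + 9*A^3
  A^5 * (29*d + 7*d^3) = -7*A^11 - 50*A^7 - 50*A^3 - 7*A^-1
  A^3 * (30 + 52*d^2 + 2*d^4) = 2*A^11 + 60*A^7 + 146*A^3 + 60*A^-1 + 2*A^-5
  A^1 * (83*d + 43*d^3) = -43*A^7 - 212*A^3 - 212*A^-1 - 43*A^-5
  A^-1 * (11 + 93*d^2 + 22*d^4) = 22*A^7 + 181*A^3 + 329*A^-1 + 181*A^-5 + 22*A^-9
  A^-3 * (19*d + 58*d^3 + 7*d^5) = -7*A^7 - 93*A^3 - 263*A^-1 - 263*A^-5 - 93*A^-9 - 7*A^-13
  A^-5 * (15*d^2 + 20*d^4 + d^6) = A^7 + 26*A^3 + 110*A^-1 + 170*A^-5 + 110*A^-9 + 26*A^-13 + A^-17
  A^-7 * (6*d^3 + 3*d^5) = -3*A^3 - 21*A^-1 - 48*A^-5 - 48*A^-9 - 21*A^-13 - 3*A^-17
  A^-9 * (d^4) = A^-1 + 4*A^-5 + 6*A^-9 + 4*A^-13 + A^-17
Summing the groups: <K> = -A^15 + A^11 - 2*A^7 + 3*A^3 - 3*A^-1 + 3*A^-5 - 3*A^-9 + 2*A^-13 - A^-17
Normalise by the writhe: (-A^3)^(-w) = (-A^3)^(-1) = -A^-3, so f(A) = -A^-3 * <K> = A^12 - A^8 + 2*A^4 - 3 + 3*A^-4 - 3*A^-8 + 3*A^-12 - 2*A^-16 + A^-20.
Substitute A = t^(-1/4), i.e. A^e → t^(-e/4): V(t) = t^5 - 2*t^4 + 3*t^3 - 3*t^2 + 3*t - 3 + 2*t^-1 - t^-2 + t^-3

Answer: t^5 - 2*t^4 + 3*t^3 - 3*t^2 + 3*t - 3 + 2*t^-1 - t^-2 + t^-3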